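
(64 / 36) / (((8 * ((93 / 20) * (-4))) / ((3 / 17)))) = -10 / 4743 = -0.00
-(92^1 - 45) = -47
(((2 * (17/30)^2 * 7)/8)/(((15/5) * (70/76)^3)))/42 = 1982251/347287500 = 0.01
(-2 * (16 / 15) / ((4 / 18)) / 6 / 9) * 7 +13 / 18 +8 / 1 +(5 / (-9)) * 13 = 23 / 90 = 0.26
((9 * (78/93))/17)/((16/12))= 351/1054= 0.33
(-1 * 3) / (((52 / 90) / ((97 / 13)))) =-13095 / 338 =-38.74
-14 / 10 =-7 / 5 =-1.40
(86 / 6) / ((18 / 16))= 344 / 27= 12.74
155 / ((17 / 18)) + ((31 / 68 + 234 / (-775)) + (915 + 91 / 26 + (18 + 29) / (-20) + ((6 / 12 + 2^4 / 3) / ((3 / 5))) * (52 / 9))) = 2425890329 / 2134350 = 1136.59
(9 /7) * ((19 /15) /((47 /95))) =3.29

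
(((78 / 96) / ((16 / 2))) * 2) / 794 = 13 / 50816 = 0.00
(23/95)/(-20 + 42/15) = -23/1634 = -0.01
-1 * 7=-7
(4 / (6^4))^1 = 1 / 324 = 0.00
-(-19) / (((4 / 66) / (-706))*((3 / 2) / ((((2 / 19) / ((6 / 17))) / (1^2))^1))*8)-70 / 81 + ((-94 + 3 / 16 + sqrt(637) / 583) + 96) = -7127473 / 1296 + 7*sqrt(13) / 583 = -5499.55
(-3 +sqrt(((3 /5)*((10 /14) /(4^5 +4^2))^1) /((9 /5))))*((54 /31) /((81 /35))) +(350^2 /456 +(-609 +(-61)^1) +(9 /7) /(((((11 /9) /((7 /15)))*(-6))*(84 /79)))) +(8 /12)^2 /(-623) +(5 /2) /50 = -83791597061 /207587160 +5*sqrt(273) /7254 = -403.63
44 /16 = 11 /4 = 2.75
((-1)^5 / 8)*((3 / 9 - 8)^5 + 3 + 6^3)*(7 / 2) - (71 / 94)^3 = 1159708272535 / 100915956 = 11491.82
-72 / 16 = -9 / 2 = -4.50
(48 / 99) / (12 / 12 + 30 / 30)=8 / 33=0.24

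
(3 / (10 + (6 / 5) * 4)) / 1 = 0.20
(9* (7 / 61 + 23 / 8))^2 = 172423161 / 238144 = 724.03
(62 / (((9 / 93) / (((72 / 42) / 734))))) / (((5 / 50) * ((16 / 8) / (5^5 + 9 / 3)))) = 60120160 / 2569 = 23402.16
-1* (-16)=16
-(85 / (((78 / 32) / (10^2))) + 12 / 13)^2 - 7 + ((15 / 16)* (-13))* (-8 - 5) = -296089007353 / 24336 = -12166708.06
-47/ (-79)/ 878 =0.00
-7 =-7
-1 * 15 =-15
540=540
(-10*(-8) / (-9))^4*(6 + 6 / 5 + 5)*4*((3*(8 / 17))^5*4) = 261993005056000 / 38336139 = 6834099.94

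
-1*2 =-2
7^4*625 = 1500625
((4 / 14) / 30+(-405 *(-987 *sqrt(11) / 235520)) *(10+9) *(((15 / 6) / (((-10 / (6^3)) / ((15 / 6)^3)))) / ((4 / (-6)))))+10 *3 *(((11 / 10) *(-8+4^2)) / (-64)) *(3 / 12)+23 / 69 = -771 / 1120+15379804125 *sqrt(11) / 376832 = 135362.12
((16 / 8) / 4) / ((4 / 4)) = 0.50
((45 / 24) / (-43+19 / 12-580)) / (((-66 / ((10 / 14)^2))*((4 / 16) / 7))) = 375 / 574189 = 0.00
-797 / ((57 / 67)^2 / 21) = -25044131 / 1083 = -23124.77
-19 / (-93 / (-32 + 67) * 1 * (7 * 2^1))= 95 / 186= 0.51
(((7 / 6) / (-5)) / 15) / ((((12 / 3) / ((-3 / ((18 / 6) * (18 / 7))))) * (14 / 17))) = 119 / 64800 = 0.00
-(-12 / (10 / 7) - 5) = 67 / 5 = 13.40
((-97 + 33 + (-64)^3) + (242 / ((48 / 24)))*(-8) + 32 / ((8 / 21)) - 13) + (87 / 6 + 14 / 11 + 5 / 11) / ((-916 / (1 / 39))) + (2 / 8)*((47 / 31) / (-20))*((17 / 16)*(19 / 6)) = -2051273838158447 / 7796405760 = -263105.06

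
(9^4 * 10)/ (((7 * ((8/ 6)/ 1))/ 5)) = 492075/ 14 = 35148.21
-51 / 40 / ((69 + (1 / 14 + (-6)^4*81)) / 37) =-13209 / 29412620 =-0.00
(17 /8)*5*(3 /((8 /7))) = 1785 /64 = 27.89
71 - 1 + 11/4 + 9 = 327/4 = 81.75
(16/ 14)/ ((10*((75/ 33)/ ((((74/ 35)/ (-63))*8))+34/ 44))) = -26048/ 1753255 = -0.01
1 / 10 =0.10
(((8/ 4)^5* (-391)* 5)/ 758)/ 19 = -31280/ 7201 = -4.34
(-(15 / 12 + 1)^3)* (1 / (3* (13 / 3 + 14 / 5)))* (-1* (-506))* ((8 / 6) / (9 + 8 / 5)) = -1536975 / 45368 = -33.88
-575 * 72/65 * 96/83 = -794880/1079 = -736.68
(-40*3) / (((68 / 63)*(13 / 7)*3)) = -19.95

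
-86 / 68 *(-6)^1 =129 / 17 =7.59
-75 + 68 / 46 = -1691 / 23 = -73.52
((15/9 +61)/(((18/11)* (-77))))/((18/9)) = -47/189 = -0.25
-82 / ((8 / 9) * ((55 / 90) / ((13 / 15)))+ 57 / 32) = -921024 / 27047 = -34.05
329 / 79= 4.16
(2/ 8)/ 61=1/ 244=0.00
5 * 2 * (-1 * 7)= -70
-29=-29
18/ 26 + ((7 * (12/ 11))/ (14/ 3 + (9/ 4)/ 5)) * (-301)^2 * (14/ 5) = 378609.31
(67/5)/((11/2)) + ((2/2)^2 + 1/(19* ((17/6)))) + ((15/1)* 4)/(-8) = -143721/35530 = -4.05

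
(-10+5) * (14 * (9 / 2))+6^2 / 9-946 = -1257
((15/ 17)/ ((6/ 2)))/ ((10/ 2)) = 1/ 17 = 0.06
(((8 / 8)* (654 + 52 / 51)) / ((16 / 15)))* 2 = 83515 / 68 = 1228.16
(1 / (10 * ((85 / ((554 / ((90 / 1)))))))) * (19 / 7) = 0.02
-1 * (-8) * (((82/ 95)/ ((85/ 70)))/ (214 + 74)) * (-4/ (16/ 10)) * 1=-287/ 5814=-0.05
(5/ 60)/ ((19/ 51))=17/ 76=0.22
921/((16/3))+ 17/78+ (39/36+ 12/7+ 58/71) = 54743785/310128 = 176.52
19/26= 0.73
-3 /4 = -0.75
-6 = -6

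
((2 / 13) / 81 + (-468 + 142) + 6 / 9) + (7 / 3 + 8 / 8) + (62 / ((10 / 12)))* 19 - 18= 5652514 / 5265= 1073.60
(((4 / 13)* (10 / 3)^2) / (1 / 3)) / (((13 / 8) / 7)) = 22400 / 507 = 44.18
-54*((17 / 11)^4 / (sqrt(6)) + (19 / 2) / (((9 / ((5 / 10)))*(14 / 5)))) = -751689*sqrt(6) / 14641 - 285 / 28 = -135.94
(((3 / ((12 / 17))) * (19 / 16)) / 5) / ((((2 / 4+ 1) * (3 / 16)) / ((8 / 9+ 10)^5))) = 1459832086832 / 2657205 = 549386.32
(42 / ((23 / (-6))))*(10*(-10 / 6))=4200 / 23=182.61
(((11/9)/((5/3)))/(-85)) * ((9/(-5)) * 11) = 363/2125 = 0.17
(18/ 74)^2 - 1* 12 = -16347/ 1369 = -11.94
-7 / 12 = -0.58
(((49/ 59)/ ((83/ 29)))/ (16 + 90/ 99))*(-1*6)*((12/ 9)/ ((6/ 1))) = -31262/ 1366263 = -0.02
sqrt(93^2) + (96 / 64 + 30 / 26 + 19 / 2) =1367 / 13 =105.15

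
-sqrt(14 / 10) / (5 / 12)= -2.84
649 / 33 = 59 / 3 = 19.67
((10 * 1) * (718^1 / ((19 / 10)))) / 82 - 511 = -362169 / 779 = -464.92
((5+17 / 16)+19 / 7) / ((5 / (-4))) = -983 / 140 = -7.02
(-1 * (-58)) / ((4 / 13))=377 / 2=188.50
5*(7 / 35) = 1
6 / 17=0.35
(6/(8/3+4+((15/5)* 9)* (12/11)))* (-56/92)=-693/6854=-0.10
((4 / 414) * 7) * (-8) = -112 / 207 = -0.54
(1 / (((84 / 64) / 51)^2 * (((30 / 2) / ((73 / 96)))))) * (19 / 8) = 400843 / 2205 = 181.79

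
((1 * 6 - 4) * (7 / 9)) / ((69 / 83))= 1162 / 621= 1.87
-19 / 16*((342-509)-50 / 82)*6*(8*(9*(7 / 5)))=24677352 / 205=120377.33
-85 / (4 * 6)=-85 / 24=-3.54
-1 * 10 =-10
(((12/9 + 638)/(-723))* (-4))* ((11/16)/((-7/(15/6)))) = -7535/8676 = -0.87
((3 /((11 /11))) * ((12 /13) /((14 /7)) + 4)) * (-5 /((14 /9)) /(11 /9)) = -35235 /1001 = -35.20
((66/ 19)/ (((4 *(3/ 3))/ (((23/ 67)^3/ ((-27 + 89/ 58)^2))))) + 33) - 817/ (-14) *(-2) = -1043610150742072/ 12466340925913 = -83.71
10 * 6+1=61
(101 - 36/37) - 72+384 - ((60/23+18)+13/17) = 390.65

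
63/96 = 21/32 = 0.66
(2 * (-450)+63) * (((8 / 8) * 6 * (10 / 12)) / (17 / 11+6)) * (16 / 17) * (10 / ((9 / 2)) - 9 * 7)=31726.78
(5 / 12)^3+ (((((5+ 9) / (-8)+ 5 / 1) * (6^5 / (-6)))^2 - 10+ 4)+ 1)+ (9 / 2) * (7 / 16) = 30656346119 / 1728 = 17740941.04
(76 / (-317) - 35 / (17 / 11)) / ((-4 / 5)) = 616685 / 21556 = 28.61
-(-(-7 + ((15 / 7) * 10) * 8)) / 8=1151 / 56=20.55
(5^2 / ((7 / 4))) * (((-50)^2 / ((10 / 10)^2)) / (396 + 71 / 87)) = 21750000 / 241661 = 90.00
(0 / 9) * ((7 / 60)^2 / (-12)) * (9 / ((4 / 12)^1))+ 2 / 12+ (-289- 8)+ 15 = -281.83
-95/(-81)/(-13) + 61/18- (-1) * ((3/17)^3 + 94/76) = 4.54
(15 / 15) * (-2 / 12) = -1 / 6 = -0.17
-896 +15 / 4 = -3569 / 4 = -892.25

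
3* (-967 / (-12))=967 / 4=241.75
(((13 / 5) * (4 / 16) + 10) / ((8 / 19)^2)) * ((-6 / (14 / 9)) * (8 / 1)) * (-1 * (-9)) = -18684999 / 1120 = -16683.03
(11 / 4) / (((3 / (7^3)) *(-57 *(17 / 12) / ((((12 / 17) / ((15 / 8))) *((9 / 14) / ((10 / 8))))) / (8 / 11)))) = -75264 / 137275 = -0.55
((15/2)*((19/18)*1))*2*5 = 475/6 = 79.17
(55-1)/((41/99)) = 5346/41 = 130.39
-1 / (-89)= 1 / 89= 0.01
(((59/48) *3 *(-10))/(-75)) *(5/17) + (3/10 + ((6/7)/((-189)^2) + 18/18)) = 1.44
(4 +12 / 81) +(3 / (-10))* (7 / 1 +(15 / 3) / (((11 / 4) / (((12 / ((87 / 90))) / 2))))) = -115193 / 86130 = -1.34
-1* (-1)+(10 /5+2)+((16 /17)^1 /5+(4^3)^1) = 5881 /85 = 69.19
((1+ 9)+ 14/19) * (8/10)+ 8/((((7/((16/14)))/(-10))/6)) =-324816/4655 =-69.78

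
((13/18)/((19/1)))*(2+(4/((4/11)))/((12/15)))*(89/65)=0.82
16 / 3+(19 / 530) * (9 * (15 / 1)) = 3235 / 318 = 10.17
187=187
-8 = -8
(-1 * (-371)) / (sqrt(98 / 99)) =159 * sqrt(22) / 2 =372.89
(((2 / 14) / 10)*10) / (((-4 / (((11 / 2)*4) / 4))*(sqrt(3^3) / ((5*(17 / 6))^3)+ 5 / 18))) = -186689010234375 / 263993232830236+ 177288061500*sqrt(3) / 65998308207559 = -0.70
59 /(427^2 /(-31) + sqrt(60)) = -333479741 /33243806581 - 113398 * sqrt(15) /33243806581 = -0.01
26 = 26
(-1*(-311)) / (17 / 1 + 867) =311 / 884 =0.35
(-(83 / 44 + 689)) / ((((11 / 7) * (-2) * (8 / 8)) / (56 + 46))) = 10852443 / 484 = 22422.40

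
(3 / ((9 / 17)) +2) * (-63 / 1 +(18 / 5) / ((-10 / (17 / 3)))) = -12466 / 25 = -498.64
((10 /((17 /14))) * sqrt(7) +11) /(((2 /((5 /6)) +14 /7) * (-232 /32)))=-1400 * sqrt(7) /5423 - 10 /29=-1.03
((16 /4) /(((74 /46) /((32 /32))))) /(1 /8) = 736 /37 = 19.89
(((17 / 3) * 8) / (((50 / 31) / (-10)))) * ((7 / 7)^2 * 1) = -4216 / 15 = -281.07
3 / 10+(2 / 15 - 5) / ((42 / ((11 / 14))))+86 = 760363 / 8820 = 86.21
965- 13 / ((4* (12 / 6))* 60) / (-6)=2779213 / 2880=965.00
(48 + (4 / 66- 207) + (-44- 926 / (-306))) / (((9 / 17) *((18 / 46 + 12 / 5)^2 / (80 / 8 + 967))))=-4347263254550 / 91809531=-47350.89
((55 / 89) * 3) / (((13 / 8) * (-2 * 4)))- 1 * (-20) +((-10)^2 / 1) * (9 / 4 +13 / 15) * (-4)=-4258255 / 3471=-1226.81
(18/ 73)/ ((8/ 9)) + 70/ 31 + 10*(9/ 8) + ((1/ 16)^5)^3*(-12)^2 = 2247944732404218875791/ 163066335307830919168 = 13.79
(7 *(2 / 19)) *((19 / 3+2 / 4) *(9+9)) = 1722 / 19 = 90.63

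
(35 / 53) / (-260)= -7 / 2756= -0.00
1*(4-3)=1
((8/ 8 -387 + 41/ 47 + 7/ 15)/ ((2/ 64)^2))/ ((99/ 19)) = -5276194816/ 69795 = -75595.60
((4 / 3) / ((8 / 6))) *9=9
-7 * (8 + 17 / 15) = -959 / 15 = -63.93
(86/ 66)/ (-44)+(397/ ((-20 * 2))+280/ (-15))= -138527/ 4840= -28.62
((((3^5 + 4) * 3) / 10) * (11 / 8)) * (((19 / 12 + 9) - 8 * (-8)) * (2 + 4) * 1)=1459029 / 32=45594.66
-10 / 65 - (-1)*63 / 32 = 1.81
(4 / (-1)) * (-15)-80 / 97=5740 / 97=59.18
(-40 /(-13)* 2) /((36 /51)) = 340 /39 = 8.72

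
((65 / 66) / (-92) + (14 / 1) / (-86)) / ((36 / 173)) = -7836727 / 9399456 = -0.83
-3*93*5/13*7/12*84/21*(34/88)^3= -15991815/1107392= -14.44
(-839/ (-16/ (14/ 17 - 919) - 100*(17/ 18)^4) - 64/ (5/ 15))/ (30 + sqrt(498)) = -9854333137500/ 727728179473 + 328477771250*sqrt(498)/ 727728179473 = -3.47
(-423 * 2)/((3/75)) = -21150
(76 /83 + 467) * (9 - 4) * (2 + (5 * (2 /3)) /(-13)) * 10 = 132045800 /3237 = 40792.65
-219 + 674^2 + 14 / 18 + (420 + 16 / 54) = 12270908 / 27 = 454478.07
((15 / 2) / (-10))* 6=-9 / 2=-4.50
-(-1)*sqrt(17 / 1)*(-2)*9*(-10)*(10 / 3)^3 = 20000*sqrt(17) / 3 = 27487.37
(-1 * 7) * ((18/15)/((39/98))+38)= -18662/65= -287.11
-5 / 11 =-0.45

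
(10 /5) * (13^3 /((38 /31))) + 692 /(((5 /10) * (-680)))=5785808 /1615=3582.54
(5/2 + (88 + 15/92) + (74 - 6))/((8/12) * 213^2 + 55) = 14597/2787692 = 0.01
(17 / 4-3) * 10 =25 / 2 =12.50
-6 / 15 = -2 / 5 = -0.40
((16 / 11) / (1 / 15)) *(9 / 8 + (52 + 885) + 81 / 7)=1595490 / 77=20720.65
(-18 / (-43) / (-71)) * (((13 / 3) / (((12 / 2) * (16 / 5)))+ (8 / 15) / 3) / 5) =-581 / 1221200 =-0.00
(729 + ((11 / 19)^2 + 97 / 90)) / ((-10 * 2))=-23731117 / 649800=-36.52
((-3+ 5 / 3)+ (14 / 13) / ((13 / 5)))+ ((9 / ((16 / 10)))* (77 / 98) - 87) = -83.50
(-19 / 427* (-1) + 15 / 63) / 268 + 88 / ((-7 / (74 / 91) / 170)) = -27146818409 / 15620514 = -1737.90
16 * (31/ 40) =62/ 5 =12.40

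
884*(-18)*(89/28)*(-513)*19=3450847374/7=492978196.29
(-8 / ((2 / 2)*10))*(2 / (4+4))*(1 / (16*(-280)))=1 / 22400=0.00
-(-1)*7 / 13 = 7 / 13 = 0.54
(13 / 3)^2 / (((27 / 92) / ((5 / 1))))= 77740 / 243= 319.92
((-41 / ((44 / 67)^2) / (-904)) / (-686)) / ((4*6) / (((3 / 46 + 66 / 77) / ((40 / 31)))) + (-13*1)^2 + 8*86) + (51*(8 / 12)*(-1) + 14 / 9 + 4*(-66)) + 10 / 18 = -794407805192758495 / 2684817965668608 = -295.89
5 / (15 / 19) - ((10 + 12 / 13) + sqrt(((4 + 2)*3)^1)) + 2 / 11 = -1891 / 429 - 3*sqrt(2) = -8.65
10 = 10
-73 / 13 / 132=-73 / 1716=-0.04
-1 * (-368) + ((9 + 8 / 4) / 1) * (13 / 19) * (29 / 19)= 136995 / 361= 379.49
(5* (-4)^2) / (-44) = -20 / 11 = -1.82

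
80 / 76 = 20 / 19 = 1.05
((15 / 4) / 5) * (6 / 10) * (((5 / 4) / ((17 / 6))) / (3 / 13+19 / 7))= 2457 / 36448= 0.07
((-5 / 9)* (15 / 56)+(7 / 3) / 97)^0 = 1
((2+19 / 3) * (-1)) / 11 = -25 / 33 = -0.76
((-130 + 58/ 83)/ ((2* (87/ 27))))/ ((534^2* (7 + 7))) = -0.00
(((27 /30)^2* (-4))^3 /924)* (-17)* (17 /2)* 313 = 16024186179 /9625000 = 1664.85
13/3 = 4.33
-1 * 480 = -480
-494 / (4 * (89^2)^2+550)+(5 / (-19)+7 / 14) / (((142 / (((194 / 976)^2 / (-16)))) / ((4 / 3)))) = -4811662959551 / 645004211502236672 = -0.00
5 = 5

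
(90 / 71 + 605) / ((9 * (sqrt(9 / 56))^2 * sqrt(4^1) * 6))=602630 / 17253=34.93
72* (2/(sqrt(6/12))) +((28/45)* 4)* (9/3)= 112/15 +144* sqrt(2)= 211.11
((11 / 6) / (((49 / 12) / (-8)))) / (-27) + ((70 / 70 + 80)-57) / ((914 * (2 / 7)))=135998 / 604611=0.22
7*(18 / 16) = 63 / 8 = 7.88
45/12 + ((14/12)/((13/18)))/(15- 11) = 54/13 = 4.15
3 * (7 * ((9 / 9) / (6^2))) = 7 / 12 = 0.58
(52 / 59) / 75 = 52 / 4425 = 0.01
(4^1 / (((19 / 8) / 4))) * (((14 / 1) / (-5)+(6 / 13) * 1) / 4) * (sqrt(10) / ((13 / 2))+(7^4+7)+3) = -617216 / 65 - 512 * sqrt(10) / 845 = -9497.55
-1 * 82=-82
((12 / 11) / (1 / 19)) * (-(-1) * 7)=1596 / 11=145.09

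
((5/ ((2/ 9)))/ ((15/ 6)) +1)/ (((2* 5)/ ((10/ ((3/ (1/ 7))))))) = 10/ 21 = 0.48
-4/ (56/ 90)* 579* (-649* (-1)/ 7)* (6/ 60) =-3381939/ 98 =-34509.58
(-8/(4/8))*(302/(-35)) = 4832/35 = 138.06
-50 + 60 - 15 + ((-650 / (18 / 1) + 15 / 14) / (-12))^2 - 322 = -728076863 / 2286144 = -318.47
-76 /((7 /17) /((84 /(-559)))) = 15504 /559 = 27.74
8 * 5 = 40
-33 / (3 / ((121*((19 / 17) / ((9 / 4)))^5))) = -3374784275456 / 83841135993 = -40.25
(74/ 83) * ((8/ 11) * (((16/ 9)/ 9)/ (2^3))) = 0.02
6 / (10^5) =3 / 50000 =0.00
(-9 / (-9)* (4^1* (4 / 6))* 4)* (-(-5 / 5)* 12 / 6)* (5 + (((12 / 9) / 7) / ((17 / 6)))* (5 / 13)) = 497600 / 4641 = 107.22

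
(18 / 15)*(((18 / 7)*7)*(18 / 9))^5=72559411.20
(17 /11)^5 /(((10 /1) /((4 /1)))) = 2839714 /805255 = 3.53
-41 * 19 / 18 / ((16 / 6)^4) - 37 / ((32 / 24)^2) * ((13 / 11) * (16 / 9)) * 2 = -7957825 / 90112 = -88.31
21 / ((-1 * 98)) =-3 / 14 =-0.21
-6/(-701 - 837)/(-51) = -1/13073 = -0.00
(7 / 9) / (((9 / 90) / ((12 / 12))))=70 / 9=7.78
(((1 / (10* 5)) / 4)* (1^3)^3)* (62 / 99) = 0.00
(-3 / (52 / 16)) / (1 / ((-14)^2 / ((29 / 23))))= -54096 / 377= -143.49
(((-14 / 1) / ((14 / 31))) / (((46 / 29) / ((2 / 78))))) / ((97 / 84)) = -12586 / 29003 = -0.43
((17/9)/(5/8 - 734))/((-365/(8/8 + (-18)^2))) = 8840/3854619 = 0.00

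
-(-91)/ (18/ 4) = 182/ 9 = 20.22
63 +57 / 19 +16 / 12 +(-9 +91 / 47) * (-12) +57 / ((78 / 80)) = 385958 / 1833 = 210.56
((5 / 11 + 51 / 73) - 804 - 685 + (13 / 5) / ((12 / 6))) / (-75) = 11936971 / 602250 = 19.82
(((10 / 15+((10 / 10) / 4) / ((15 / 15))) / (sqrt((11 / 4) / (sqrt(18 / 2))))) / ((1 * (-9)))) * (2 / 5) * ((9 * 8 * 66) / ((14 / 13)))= -1144 * sqrt(33) / 35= -187.77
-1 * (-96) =96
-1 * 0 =0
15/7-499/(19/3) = -10194/133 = -76.65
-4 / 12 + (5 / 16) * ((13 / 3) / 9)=-79 / 432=-0.18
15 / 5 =3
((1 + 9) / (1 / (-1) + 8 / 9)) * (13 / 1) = -1170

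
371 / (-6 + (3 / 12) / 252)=-373968 / 6047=-61.84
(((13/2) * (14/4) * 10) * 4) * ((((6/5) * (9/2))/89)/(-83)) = -4914/7387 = -0.67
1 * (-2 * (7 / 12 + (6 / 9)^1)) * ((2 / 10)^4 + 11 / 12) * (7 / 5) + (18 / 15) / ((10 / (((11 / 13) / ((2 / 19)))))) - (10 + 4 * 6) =-7068617 / 195000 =-36.25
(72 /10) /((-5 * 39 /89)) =-1068 /325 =-3.29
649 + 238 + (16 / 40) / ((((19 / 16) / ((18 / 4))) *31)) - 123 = 2250124 / 2945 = 764.05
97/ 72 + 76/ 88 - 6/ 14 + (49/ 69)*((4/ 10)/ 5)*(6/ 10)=28951187/ 15939000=1.82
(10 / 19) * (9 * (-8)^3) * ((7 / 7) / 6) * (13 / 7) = -99840 / 133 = -750.68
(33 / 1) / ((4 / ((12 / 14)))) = 99 / 14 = 7.07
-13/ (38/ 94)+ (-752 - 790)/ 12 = -6105/ 38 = -160.66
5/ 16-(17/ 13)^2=-3779/ 2704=-1.40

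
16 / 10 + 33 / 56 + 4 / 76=11927 / 5320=2.24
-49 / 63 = -7 / 9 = -0.78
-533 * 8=-4264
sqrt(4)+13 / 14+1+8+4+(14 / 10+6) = 1633 / 70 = 23.33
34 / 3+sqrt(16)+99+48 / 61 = 21067 / 183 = 115.12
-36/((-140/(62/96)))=93/560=0.17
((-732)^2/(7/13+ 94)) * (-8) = -55725696/1229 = -45342.31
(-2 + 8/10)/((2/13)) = -39/5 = -7.80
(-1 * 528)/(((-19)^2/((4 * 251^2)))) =-133058112/361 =-368582.03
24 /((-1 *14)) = -12 /7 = -1.71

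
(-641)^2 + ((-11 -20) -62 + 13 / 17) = 6983409 / 17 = 410788.76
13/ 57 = 0.23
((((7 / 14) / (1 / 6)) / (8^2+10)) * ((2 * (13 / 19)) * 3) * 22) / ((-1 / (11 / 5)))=-8.06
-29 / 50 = -0.58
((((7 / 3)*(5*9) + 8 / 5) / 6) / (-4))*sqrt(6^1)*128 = -8528*sqrt(6) / 15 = -1392.62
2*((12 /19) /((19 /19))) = 24 /19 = 1.26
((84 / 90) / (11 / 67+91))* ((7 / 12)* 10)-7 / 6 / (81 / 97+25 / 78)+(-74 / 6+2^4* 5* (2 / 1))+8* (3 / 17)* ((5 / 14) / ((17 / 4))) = 20395327192309 / 138899236644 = 146.84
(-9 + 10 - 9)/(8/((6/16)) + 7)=-24/85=-0.28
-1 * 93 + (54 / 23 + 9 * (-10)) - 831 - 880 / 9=-229652 / 207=-1109.43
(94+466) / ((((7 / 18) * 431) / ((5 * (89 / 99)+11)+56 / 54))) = 785600 / 14223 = 55.23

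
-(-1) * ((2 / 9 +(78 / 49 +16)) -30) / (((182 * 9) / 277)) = -744299 / 361179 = -2.06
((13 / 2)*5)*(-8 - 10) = -585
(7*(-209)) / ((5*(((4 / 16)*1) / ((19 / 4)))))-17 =-27882 / 5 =-5576.40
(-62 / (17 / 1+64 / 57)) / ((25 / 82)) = -289788 / 25825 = -11.22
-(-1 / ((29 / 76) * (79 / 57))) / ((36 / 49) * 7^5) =361 / 2357439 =0.00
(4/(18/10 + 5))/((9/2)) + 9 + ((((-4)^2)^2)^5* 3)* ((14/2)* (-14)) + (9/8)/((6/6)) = -395665856324947703/1224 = -323256418566133.74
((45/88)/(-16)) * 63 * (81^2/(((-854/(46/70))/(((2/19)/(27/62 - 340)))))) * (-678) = 128453009787/60122652128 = 2.14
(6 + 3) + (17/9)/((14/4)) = 601/63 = 9.54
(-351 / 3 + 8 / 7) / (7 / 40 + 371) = -32440 / 103929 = -0.31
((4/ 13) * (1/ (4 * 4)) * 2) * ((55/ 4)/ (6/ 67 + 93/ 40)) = 18425/ 84123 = 0.22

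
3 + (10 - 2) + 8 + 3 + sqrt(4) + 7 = 31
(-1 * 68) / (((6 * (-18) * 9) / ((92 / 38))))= 782 / 4617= 0.17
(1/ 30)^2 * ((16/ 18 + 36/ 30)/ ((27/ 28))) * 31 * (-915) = -1244278/ 18225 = -68.27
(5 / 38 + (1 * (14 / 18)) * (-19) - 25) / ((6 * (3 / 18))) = -13559 / 342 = -39.65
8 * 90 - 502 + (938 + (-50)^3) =-123844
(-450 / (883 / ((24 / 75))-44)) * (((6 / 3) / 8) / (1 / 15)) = -4500 / 7241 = -0.62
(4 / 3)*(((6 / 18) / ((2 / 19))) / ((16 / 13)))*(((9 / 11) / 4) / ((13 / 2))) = 19 / 176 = 0.11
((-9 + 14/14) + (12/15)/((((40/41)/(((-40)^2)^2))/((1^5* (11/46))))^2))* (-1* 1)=-314983174283.12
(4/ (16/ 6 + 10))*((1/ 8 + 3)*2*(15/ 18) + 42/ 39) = 1961/ 988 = 1.98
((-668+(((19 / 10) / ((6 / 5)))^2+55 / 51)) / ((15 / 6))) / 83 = -1626487 / 507960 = -3.20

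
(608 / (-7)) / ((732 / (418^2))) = -26558048 / 1281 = -20732.28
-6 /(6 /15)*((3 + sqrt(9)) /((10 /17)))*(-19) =2907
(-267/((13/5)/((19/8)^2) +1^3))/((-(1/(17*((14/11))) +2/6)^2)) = 1268.63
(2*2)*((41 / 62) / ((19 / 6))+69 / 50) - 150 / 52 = 1328757 / 382850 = 3.47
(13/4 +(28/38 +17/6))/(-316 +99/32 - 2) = -12440/574389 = -0.02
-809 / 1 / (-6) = 809 / 6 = 134.83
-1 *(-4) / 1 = 4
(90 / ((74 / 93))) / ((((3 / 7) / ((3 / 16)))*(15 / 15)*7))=4185 / 592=7.07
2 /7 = 0.29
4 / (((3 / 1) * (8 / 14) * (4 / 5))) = 35 / 12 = 2.92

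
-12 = -12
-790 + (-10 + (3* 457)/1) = 571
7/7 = 1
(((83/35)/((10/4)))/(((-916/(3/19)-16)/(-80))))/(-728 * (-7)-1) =1992/778031975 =0.00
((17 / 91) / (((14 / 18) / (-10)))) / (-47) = 1530 / 29939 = 0.05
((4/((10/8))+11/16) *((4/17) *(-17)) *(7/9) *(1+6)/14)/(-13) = 2177/4680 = 0.47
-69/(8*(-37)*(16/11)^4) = 1010229/19398656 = 0.05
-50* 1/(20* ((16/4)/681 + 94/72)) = -20430/10717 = -1.91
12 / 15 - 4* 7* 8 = -1116 / 5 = -223.20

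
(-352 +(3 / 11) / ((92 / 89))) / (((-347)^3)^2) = -0.00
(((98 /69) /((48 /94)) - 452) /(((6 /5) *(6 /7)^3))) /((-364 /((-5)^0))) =91128485 /55800576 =1.63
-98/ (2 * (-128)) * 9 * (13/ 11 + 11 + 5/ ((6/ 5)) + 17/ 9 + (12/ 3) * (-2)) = 99323/ 2816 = 35.27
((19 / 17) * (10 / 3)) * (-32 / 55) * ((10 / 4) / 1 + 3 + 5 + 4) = -17632 / 561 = -31.43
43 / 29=1.48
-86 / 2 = -43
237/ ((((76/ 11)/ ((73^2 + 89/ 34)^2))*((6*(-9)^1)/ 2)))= -36114505.13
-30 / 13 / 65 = -6 / 169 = -0.04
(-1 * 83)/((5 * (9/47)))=-3901/45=-86.69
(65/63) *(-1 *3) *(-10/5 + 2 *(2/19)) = 2210/399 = 5.54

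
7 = 7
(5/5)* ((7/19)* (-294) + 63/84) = -8175/76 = -107.57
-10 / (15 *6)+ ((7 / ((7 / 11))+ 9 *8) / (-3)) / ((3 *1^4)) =-28 / 3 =-9.33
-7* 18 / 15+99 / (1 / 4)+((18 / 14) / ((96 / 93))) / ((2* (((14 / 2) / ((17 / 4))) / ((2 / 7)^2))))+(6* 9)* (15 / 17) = 5685356499 / 13061440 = 435.28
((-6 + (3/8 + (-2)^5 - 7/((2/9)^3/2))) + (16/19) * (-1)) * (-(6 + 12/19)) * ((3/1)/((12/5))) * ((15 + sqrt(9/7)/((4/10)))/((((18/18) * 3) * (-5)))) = -62924715/5776 - 8989245 * sqrt(7)/11552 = -12952.97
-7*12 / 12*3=-21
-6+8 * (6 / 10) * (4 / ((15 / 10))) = 34 / 5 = 6.80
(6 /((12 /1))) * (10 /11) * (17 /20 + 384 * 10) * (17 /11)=1305889 /484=2698.12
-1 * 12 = -12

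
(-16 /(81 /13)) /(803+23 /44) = -9152 /2863755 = -0.00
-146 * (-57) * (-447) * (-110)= 409192740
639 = 639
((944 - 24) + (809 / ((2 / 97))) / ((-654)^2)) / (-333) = -787075913 / 284858856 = -2.76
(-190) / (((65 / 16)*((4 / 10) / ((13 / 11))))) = -1520 / 11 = -138.18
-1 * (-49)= 49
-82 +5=-77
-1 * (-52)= 52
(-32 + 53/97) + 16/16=-2954/97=-30.45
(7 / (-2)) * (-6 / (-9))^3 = -28 / 27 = -1.04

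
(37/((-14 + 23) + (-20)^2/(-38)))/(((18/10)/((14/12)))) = -24605/1566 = -15.71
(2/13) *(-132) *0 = 0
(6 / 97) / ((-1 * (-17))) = 6 / 1649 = 0.00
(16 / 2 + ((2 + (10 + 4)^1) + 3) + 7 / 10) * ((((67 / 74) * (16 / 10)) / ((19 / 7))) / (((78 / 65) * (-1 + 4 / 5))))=-129913 / 2109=-61.60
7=7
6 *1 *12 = 72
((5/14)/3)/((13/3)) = 5/182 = 0.03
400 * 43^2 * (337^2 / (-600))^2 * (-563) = -14918405240300.12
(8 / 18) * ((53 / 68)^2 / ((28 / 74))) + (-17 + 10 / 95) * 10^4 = -467553785273 / 2767464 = -168946.65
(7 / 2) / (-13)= -7 / 26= -0.27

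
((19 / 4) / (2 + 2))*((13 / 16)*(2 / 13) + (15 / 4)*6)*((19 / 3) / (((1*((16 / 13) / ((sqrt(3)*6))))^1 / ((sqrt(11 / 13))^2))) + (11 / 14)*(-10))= -189145 / 896 + 718751*sqrt(3) / 1024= 1004.64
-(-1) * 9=9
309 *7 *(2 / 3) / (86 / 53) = 38213 / 43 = 888.67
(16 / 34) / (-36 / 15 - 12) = -5 / 153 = -0.03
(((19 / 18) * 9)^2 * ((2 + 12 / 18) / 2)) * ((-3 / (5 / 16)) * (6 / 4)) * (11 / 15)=-31768 / 25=-1270.72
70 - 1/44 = 3079/44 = 69.98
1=1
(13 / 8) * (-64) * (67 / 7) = -6968 / 7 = -995.43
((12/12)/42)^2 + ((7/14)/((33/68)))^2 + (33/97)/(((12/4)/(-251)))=-567329275/20704068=-27.40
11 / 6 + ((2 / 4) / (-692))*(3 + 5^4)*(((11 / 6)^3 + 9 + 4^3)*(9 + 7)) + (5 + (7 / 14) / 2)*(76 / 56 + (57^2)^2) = 2070876246593 / 37368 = 55418439.48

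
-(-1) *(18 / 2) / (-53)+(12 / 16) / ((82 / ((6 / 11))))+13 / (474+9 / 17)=-105997601 / 771302004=-0.14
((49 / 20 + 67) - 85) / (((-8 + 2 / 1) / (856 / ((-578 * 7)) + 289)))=181692109 / 242760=748.44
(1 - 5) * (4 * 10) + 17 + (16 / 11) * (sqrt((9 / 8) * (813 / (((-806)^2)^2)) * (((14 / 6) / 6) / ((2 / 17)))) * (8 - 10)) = -143 - sqrt(193494) / 1786499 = -143.00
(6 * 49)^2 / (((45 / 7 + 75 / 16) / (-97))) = -313013568 / 415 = -754249.56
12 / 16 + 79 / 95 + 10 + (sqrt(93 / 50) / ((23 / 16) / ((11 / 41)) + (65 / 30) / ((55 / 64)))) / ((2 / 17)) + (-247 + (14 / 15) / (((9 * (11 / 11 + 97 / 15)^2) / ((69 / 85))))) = -340657687 / 1447040 + 204 * sqrt(186) / 1891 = -233.95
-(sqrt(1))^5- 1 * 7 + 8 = 0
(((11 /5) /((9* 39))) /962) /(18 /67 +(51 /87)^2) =619817 /58248383310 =0.00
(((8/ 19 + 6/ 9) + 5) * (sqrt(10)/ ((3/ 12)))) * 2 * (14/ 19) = 38864 * sqrt(10)/ 1083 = 113.48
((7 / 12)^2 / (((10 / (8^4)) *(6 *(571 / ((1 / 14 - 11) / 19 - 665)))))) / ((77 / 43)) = -243611168 / 16110765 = -15.12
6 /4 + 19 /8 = 31 /8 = 3.88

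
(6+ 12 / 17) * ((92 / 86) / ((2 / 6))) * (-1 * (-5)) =78660 / 731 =107.61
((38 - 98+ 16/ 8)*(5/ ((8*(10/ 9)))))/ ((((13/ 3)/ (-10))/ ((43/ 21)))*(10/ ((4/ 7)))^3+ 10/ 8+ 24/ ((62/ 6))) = 695826/ 24113879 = 0.03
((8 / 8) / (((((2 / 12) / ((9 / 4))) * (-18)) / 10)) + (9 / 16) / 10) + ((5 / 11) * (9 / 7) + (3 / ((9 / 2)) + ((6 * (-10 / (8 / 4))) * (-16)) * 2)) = 35252719 / 36960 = 953.81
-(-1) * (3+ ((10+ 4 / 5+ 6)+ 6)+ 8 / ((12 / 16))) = 547 / 15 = 36.47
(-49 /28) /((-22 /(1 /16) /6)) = 21 /704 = 0.03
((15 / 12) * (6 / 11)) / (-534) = -5 / 3916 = -0.00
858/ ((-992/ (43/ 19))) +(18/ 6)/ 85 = -1539723/ 801040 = -1.92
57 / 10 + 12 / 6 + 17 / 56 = 2241 / 280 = 8.00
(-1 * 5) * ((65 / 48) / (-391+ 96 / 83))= 2075 / 119472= 0.02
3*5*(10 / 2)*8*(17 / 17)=600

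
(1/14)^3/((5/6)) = 3/6860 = 0.00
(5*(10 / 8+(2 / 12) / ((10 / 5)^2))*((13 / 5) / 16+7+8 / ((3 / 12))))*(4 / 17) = 97123 / 1632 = 59.51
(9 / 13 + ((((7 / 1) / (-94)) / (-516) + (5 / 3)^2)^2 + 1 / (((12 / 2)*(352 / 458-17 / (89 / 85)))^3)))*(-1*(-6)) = 72513948558143507739450176437 / 1437201994724104415217027552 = 50.45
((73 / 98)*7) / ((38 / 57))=219 / 28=7.82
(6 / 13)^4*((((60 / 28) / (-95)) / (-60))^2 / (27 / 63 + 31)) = 0.00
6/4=3/2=1.50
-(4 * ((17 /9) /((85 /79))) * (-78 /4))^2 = -4218916 /225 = -18750.74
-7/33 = -0.21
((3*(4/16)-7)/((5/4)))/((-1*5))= 1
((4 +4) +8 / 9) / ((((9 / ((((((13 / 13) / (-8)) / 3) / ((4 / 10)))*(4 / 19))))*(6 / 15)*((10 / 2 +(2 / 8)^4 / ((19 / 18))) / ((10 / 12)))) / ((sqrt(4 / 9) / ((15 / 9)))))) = -32000 / 8871201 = -0.00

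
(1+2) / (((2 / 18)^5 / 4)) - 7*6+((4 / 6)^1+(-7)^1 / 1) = 2125619 / 3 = 708539.67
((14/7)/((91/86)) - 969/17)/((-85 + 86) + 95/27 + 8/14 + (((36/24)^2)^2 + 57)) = -2166480/2639897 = -0.82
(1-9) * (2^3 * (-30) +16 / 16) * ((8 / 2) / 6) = 3824 / 3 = 1274.67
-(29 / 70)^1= -0.41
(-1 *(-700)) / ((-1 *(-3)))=700 / 3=233.33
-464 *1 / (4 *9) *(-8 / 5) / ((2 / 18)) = 185.60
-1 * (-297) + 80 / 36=2693 / 9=299.22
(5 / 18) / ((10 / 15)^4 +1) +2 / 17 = 1153 / 3298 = 0.35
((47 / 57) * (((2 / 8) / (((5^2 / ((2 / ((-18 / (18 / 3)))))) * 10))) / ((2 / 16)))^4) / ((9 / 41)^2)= 1264112 / 91302978515625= 0.00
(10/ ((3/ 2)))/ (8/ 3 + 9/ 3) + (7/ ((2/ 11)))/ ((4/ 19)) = 25031/ 136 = 184.05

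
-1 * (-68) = 68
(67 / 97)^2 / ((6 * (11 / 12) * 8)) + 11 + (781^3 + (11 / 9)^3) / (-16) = -29773710.42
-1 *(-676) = 676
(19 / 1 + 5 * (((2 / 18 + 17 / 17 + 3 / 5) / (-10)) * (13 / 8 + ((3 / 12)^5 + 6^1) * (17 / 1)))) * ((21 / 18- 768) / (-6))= -29542528693 / 3317760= -8904.36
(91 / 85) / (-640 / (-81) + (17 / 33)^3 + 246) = 9810801 / 2327987225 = 0.00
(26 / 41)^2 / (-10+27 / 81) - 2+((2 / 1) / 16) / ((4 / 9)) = -2746091 / 1559968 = -1.76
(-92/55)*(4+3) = -644/55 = -11.71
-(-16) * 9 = 144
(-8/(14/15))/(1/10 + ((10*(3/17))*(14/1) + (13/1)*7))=-10200/137809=-0.07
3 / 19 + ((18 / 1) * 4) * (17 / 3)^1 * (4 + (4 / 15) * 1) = 165391 / 95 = 1740.96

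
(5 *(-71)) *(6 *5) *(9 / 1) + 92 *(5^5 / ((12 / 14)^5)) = 1021670725 / 1944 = 525550.78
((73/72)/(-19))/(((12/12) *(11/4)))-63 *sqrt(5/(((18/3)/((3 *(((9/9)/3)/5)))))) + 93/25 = 348041/94050-21 *sqrt(6)/2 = -22.02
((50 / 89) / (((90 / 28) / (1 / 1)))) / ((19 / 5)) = 700 / 15219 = 0.05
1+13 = 14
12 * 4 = 48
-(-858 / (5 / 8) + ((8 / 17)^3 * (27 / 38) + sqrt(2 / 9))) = 640699248 / 466735 - sqrt(2) / 3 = 1372.25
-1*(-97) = 97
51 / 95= 0.54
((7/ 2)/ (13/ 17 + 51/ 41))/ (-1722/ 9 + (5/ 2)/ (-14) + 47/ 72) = -43911/ 4809650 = -0.01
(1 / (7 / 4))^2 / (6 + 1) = 16 / 343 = 0.05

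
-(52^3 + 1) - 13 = -140622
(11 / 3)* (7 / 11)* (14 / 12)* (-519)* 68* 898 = -258819764 / 3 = -86273254.67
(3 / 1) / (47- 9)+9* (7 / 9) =269 / 38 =7.08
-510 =-510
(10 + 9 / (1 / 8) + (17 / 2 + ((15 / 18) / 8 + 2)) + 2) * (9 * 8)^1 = 13623 / 2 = 6811.50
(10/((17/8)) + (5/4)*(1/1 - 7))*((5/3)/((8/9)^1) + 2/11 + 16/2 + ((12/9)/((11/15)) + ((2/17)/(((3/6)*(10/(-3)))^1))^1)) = -152513/4624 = -32.98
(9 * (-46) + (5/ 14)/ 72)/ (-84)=417307/ 84672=4.93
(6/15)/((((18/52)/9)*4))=13/5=2.60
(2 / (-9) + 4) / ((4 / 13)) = 221 / 18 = 12.28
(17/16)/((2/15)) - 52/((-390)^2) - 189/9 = -1219757/93600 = -13.03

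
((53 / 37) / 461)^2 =2809 / 290941249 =0.00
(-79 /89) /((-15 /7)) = 553 /1335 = 0.41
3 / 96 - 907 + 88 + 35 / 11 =-287157 / 352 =-815.79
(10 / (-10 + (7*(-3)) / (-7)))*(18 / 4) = -45 / 7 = -6.43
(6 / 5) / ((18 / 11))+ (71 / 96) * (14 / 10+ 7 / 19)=2327 / 1140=2.04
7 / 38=0.18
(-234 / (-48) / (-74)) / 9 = -13 / 1776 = -0.01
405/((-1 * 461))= -405/461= -0.88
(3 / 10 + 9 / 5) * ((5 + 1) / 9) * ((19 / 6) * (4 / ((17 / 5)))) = 266 / 51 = 5.22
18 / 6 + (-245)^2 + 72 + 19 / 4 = 240419 / 4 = 60104.75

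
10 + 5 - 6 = 9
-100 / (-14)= 50 / 7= 7.14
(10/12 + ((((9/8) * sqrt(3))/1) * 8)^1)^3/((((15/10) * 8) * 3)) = 131345/7776 + 2941 * sqrt(3)/48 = 123.02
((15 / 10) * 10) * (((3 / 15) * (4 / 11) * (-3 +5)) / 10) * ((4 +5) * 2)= 216 / 55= 3.93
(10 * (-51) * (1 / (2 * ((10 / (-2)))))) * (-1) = -51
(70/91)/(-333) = -10/4329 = -0.00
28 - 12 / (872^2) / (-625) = 3326680003 / 118810000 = 28.00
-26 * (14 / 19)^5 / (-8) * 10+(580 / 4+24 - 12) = 406226823 / 2476099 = 164.06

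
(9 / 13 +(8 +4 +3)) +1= 217 / 13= 16.69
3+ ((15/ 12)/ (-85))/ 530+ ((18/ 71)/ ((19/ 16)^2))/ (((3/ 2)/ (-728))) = -77829234551/ 923741240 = -84.25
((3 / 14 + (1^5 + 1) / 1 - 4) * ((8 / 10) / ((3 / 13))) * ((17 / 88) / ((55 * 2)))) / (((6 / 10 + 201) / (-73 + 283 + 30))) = -5525 / 426888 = -0.01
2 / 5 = 0.40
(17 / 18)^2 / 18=289 / 5832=0.05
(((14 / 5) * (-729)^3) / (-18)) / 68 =301327047 / 340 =886256.02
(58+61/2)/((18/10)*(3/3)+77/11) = 885/88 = 10.06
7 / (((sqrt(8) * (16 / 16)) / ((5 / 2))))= 35 * sqrt(2) / 8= 6.19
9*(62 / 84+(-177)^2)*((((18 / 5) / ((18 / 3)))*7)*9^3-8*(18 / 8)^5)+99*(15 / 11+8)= 6569938410849 / 8960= 733252054.78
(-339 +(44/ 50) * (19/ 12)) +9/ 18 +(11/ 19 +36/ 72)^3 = -1382159701/ 4115400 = -335.85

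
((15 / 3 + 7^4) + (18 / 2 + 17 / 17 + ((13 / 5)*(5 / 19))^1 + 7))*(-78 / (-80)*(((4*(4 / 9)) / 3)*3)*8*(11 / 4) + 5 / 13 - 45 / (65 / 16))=16427570 / 247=66508.38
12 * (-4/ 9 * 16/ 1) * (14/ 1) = -3584/ 3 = -1194.67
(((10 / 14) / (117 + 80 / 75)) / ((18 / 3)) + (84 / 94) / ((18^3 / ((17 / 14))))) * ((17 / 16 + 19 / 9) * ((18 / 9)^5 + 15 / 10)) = 41422883531 / 326214459648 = 0.13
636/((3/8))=1696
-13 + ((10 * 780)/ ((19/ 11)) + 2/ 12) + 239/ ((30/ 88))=2966293/ 570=5204.02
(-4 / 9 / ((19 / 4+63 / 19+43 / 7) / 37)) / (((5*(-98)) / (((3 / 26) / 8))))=703 / 20636070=0.00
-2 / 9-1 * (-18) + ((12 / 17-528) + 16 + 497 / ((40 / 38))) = -65381 / 3060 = -21.37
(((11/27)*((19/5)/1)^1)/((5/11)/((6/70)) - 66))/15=-2299/1352025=-0.00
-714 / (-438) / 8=119 / 584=0.20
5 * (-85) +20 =-405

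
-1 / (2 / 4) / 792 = -1 / 396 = -0.00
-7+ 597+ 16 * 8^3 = 8782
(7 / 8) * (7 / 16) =49 / 128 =0.38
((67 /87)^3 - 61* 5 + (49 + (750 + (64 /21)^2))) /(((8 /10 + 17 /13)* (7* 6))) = 1056519947405 /185662286838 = 5.69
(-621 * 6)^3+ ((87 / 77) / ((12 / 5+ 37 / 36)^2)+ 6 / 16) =-12130524851842873065 / 234504424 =-51728341175.53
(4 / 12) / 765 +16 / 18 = 2041 / 2295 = 0.89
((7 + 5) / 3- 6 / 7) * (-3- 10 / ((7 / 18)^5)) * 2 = -833628444 / 117649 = -7085.72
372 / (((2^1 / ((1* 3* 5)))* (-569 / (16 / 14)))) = -22320 / 3983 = -5.60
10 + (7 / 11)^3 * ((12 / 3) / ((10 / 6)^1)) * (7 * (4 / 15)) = 371166 / 33275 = 11.15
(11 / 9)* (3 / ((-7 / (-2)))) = 22 / 21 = 1.05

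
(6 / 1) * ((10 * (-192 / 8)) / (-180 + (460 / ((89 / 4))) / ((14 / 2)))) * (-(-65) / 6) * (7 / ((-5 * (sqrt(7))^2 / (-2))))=194376 / 5515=35.24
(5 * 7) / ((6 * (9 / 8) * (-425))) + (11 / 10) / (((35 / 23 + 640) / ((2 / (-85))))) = -2072531 / 169313625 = -0.01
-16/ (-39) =16/ 39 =0.41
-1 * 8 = -8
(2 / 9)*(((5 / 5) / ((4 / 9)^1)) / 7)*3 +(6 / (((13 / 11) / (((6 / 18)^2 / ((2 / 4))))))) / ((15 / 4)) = 4219 / 8190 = 0.52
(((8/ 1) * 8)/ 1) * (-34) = -2176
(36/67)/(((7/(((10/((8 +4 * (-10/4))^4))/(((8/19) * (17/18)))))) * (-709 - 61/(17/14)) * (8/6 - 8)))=0.00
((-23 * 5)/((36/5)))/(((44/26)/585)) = -485875/88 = -5521.31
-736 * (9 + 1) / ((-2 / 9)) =33120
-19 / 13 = -1.46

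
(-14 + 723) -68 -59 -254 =328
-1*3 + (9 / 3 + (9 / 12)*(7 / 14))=3 / 8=0.38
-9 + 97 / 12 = -11 / 12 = -0.92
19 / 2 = 9.50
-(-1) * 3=3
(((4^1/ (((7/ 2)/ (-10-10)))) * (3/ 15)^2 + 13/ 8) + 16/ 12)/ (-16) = -1717/ 13440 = -0.13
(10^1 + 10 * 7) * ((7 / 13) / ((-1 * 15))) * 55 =-6160 / 39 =-157.95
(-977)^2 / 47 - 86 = 950487 / 47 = 20223.13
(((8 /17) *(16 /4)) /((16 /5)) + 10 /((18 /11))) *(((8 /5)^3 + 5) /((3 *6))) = 15539 /4590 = 3.39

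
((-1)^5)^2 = 1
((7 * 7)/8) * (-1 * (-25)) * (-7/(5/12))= -5145/2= -2572.50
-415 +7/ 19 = -7878/ 19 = -414.63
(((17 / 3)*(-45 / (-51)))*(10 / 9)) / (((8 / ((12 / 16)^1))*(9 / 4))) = 25 / 108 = 0.23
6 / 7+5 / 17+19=2398 / 119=20.15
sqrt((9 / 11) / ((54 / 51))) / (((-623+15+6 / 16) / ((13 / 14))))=-26 * sqrt(374) / 374297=-0.00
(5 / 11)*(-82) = -410 / 11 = -37.27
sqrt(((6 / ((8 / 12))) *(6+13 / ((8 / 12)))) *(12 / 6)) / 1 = 3 *sqrt(51) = 21.42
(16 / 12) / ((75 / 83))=332 / 225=1.48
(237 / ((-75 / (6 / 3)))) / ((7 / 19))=-3002 / 175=-17.15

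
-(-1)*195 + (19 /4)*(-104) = -299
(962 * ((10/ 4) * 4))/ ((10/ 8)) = 7696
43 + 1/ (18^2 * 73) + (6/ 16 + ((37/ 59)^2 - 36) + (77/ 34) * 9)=78802426921/ 2799308808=28.15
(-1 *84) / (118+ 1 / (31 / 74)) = -217 / 311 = -0.70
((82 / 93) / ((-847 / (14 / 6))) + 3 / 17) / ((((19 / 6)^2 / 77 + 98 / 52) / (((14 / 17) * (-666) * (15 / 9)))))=-564994182480 / 7155347243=-78.96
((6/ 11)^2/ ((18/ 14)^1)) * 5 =140/ 121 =1.16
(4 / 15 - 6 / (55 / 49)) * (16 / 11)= -13408 / 1815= -7.39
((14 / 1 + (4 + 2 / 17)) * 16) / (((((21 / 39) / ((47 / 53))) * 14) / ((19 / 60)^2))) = 4852562 / 1419075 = 3.42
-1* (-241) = 241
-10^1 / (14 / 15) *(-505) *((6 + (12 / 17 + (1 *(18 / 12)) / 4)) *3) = 109420875 / 952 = 114937.89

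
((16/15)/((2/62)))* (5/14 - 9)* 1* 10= -60016/21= -2857.90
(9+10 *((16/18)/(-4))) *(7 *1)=427/9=47.44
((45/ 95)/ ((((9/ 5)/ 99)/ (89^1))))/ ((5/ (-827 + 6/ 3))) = -7269075/ 19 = -382582.89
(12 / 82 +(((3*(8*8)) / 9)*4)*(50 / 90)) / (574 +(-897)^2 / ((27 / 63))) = 52642 / 2078940465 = 0.00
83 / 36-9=-241 / 36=-6.69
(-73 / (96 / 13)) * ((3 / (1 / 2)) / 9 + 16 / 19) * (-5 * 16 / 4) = 204035 / 684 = 298.30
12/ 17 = 0.71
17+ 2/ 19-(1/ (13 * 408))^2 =9143035181/ 534515904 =17.11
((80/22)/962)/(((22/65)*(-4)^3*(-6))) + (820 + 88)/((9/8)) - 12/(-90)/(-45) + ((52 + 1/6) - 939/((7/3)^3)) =52099481720767/66338395200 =785.36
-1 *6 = -6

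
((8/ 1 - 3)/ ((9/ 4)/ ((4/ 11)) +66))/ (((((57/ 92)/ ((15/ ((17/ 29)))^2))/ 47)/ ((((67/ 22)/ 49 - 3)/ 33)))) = -2303348965600/ 7520468109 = -306.28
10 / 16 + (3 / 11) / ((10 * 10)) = 1381 / 2200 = 0.63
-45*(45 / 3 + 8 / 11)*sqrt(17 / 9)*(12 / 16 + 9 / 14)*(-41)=4149405*sqrt(17) / 308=55546.87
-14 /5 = -2.80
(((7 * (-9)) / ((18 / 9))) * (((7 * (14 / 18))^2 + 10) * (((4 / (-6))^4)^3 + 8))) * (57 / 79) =-908709776156 / 125951517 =-7214.76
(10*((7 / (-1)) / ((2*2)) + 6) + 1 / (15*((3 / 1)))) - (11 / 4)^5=-5287871 / 46080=-114.75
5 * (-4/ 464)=-5/ 116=-0.04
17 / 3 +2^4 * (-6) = -271 / 3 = -90.33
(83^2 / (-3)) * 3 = -6889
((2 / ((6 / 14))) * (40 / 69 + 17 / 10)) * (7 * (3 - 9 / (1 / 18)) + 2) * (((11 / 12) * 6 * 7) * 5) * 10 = -4709790085 / 207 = -22752609.11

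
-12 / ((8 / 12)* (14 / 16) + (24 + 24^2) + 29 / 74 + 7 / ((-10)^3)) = -1332000 / 66707473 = -0.02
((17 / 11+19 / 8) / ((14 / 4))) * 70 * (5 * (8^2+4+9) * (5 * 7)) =2113125 / 2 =1056562.50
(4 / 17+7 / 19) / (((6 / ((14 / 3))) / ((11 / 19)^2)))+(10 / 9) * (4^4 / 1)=298668845 / 1049427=284.60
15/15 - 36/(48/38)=-55/2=-27.50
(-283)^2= 80089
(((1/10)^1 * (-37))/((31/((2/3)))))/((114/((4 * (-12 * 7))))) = 0.23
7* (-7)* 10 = -490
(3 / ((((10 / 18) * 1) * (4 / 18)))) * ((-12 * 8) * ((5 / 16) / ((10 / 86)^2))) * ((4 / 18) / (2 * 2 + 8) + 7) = -18920817 / 50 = -378416.34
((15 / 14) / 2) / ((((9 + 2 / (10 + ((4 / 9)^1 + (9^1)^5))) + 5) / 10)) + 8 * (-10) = -8294623835 / 104181112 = -79.62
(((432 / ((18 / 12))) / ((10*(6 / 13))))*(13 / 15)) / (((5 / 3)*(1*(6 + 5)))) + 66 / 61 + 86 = 90.03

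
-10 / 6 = -5 / 3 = -1.67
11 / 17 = 0.65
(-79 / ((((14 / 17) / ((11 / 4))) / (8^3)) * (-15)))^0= 1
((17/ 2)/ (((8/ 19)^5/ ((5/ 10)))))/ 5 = 42093683/ 655360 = 64.23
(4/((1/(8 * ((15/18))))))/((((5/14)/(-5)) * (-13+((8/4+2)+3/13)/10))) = 29120/981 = 29.68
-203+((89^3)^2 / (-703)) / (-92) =496968161733 / 64676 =7683965.64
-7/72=-0.10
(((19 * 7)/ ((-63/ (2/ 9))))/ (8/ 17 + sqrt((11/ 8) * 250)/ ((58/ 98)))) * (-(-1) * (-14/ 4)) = -60848032/ 77264448399 + 546189770 * sqrt(55)/ 77264448399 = 0.05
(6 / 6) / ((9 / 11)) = 11 / 9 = 1.22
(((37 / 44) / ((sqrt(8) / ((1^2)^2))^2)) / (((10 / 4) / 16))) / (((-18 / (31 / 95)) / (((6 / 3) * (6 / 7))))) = -2294 / 109725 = -0.02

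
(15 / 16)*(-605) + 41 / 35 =-316969 / 560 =-566.02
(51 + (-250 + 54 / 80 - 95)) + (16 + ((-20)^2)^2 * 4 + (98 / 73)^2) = 136363669563 / 213160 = 639724.48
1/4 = 0.25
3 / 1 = 3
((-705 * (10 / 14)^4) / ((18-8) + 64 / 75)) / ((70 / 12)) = -19828125 / 6840449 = -2.90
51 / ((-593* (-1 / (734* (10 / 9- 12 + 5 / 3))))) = -1035674 / 1779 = -582.17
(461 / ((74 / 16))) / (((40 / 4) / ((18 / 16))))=4149 / 370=11.21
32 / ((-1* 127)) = -32 / 127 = -0.25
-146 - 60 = -206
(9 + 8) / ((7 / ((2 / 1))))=34 / 7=4.86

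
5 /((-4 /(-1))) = 5 /4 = 1.25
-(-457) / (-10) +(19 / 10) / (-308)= -28155 / 616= -45.71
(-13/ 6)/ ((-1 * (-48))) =-13/ 288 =-0.05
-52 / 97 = -0.54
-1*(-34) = 34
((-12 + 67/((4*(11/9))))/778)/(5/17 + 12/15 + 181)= 6375/529842896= 0.00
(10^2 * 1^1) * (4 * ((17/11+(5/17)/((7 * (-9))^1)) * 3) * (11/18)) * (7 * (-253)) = -918491200/459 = -2001070.15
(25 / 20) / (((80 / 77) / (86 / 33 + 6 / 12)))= 1435 / 384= 3.74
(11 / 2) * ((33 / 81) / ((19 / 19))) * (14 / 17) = 847 / 459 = 1.85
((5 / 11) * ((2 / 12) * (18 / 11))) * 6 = 90 / 121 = 0.74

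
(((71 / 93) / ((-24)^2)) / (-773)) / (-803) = 71 / 33250675392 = 0.00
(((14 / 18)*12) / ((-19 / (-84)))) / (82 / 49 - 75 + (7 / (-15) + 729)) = 0.06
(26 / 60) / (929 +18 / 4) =13 / 28005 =0.00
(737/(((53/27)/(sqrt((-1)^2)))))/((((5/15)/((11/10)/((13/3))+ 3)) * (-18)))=-2805759/13780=-203.61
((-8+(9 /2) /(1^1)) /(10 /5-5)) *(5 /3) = 35 /18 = 1.94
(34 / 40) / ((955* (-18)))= -17 / 343800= -0.00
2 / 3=0.67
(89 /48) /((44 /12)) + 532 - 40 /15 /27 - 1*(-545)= 15359513 /14256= 1077.41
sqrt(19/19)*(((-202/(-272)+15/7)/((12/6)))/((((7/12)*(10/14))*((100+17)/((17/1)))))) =2747/5460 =0.50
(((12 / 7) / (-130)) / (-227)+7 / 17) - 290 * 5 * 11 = -28005004653 / 1755845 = -15949.59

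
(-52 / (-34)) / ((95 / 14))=364 / 1615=0.23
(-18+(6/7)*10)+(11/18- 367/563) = -9.47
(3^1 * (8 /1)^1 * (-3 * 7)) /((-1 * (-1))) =-504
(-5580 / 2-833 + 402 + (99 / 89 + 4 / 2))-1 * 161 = -300721 / 89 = -3378.89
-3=-3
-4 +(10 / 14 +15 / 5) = -2 / 7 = -0.29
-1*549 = -549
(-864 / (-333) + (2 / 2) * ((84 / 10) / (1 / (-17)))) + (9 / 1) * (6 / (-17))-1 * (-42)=-318846 / 3145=-101.38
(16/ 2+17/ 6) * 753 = 16315/ 2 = 8157.50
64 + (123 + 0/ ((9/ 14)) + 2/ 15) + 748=14027/ 15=935.13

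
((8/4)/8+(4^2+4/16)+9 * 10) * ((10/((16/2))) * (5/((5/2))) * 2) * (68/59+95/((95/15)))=1014945/118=8601.23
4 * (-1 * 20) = -80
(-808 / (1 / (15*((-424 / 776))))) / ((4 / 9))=14900.10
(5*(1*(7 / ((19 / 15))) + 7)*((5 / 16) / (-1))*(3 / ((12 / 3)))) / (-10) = 1785 / 1216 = 1.47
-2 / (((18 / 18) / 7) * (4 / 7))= -49 / 2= -24.50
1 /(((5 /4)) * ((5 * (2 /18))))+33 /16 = 1401 /400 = 3.50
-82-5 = -87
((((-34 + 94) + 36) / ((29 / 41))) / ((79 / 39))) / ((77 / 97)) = 14889888 / 176407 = 84.41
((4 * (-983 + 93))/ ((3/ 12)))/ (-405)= 2848/ 81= 35.16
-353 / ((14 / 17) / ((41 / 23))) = -246041 / 322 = -764.10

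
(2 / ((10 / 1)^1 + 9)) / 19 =2 / 361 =0.01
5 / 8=0.62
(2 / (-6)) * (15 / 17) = -5 / 17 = -0.29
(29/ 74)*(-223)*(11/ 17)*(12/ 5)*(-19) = 8109618/ 3145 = 2578.57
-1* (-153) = 153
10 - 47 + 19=-18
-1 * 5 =-5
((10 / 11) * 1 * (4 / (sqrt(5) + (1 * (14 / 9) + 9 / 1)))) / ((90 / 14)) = 266 / 4741 - 126 * sqrt(5) / 23705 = 0.04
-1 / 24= -0.04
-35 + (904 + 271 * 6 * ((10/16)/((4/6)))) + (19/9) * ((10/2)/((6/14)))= 522289/216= 2418.00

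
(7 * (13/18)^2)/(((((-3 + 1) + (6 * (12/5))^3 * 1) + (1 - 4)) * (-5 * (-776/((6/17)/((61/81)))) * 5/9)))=159705/599708399152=0.00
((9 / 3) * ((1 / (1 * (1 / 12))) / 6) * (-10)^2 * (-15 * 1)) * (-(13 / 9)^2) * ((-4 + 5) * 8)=1352000 / 9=150222.22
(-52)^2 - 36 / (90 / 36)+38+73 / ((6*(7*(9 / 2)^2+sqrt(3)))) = 2727.68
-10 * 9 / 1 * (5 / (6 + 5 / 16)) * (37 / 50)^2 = -98568 / 2525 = -39.04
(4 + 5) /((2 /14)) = 63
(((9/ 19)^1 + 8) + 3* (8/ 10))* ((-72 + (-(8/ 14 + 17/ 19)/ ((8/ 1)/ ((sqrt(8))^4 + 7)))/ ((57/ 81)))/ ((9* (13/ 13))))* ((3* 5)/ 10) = -164.00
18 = 18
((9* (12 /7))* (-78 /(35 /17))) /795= -47736 /64925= -0.74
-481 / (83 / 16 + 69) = -7696 / 1187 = -6.48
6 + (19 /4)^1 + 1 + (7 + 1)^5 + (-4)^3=32715.75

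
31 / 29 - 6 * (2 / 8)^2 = 161 / 232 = 0.69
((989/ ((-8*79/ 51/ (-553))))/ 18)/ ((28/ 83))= 1395479/ 192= 7268.12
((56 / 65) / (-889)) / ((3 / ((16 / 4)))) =-32 / 24765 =-0.00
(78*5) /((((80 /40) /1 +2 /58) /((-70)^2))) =55419000 /59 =939305.08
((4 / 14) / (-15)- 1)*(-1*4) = 428 / 105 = 4.08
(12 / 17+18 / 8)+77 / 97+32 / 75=2066047 / 494700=4.18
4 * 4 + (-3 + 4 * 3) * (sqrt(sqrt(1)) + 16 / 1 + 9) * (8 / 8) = 250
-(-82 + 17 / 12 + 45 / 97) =93259 / 1164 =80.12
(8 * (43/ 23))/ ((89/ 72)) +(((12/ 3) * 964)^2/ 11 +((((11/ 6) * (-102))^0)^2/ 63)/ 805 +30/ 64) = 2147605479603503/ 1588799520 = 1351715.84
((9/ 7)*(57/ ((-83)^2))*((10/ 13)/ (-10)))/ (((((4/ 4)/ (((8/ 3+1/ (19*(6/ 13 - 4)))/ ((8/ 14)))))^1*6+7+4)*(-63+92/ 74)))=131974893/ 122436604573205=0.00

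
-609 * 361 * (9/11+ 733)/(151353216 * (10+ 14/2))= -10563221/168470544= -0.06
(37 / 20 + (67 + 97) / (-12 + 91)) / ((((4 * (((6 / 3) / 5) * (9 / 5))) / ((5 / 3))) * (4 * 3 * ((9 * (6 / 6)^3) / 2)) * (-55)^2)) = 6203 / 445984704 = 0.00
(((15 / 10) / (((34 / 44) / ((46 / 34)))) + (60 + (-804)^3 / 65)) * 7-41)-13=-55969296.35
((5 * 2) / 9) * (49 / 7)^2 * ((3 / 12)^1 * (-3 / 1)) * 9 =-735 / 2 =-367.50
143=143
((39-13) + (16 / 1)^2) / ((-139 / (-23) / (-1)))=-6486 / 139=-46.66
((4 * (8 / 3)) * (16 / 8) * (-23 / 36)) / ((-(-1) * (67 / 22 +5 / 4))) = -16192 / 5103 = -3.17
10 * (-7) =-70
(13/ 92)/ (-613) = -13/ 56396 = -0.00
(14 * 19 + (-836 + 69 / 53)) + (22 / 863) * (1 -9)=-26021011 / 45739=-568.90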